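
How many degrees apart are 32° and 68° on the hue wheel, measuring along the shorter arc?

|32 − 68| = 36.
36 ≤ 180, so the shorter arc is 36°.

36°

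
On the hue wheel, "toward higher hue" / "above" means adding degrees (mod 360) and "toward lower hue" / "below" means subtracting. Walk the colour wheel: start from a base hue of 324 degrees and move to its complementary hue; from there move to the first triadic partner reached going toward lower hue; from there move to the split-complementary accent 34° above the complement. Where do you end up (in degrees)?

324 + 180 = 504 → 504 − 360 = 144°   (complement)
144 − 120 = 24°   (triadic ↓)
24 + 214 = 238°   (split-comp 34° ↑)

238°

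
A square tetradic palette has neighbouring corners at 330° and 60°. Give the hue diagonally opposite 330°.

150°

A square tetradic scheme places four hues 90° apart; opposite corners are 180° apart.
330 + 180 = 510 → 510 − 360 = 150°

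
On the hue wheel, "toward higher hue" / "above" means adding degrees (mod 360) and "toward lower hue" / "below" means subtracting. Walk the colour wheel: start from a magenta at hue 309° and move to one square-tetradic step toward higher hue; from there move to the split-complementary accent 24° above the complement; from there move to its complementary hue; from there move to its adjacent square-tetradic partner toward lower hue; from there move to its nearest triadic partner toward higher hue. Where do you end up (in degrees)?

93°

+90° (square ↑): 309 + 90 = 399 → 399 − 360 = 39°
+204° (split-comp 24° ↑): 39 + 204 = 243°
+180° (complement): 243 + 180 = 423 → 423 − 360 = 63°
−90° (square ↓): 63 − 90 = -27 → -27 + 360 = 333°
+120° (triadic ↑): 333 + 120 = 453 → 453 − 360 = 93°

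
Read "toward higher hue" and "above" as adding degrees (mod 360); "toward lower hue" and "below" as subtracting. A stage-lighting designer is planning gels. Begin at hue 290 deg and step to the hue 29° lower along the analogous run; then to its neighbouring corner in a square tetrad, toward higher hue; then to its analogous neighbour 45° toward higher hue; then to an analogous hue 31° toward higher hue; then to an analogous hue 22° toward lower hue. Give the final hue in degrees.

45°

−29° (analog 29° ↓): 290 − 29 = 261°
+90° (square ↑): 261 + 90 = 351°
+45° (analog 45° ↑): 351 + 45 = 396 → 396 − 360 = 36°
+31° (analog 31° ↑): 36 + 31 = 67°
−22° (analog 22° ↓): 67 − 22 = 45°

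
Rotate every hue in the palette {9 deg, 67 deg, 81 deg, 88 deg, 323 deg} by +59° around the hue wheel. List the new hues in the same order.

9 + 59 = 68°
67 + 59 = 126°
81 + 59 = 140°
88 + 59 = 147°
323 + 59 = 382 → 382 − 360 = 22°

68°, 126°, 140°, 147°, 22°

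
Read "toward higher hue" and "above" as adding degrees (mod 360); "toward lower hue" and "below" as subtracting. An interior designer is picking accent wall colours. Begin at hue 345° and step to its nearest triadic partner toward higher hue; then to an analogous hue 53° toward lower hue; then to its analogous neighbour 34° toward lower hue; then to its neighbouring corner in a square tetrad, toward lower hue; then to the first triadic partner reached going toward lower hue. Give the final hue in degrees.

168°

345 + 120 = 465 → 465 − 360 = 105°   (triadic ↑)
105 − 53 = 52°   (analog 53° ↓)
52 − 34 = 18°   (analog 34° ↓)
18 − 90 = -72 → -72 + 360 = 288°   (square ↓)
288 − 120 = 168°   (triadic ↓)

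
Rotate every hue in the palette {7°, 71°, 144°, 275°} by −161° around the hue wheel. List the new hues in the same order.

206°, 270°, 343°, 114°

7 − 161 = -154 → -154 + 360 = 206°
71 − 161 = -90 → -90 + 360 = 270°
144 − 161 = -17 → -17 + 360 = 343°
275 − 161 = 114°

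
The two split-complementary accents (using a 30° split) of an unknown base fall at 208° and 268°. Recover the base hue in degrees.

58°

The accents sit 30° either side of the complement, so the complement is their short-arc midpoint on the wheel.
Short-arc midpoint of 208° and 268°: 238°.
Base is 180° from the complement: 238 − 180 = 58°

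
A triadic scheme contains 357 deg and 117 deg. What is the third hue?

A triad spaces three hues 120° apart.
The full set is {117°, 237°, 357°}.

237°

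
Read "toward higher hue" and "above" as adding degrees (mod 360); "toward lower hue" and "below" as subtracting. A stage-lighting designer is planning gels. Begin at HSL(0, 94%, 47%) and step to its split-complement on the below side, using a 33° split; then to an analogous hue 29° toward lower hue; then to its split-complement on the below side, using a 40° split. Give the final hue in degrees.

258°

0 + 147 = 147°   (split-comp 33° ↓)
147 − 29 = 118°   (analog 29° ↓)
118 + 140 = 258°   (split-comp 40° ↓)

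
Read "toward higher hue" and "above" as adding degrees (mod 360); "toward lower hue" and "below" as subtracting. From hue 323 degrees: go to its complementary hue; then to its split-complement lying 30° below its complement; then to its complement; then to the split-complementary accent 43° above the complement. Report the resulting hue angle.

323 + 180 = 503 → 503 − 360 = 143°   (complement)
143 + 150 = 293°   (split-comp 30° ↓)
293 + 180 = 473 → 473 − 360 = 113°   (complement)
113 + 223 = 336°   (split-comp 43° ↑)

336°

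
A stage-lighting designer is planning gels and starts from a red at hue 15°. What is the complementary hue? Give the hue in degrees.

195°

The complement sits 180° across the wheel.
15 + 180 = 195°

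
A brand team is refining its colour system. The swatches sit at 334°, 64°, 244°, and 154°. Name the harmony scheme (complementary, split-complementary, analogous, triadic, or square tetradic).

square tetradic

Sort the hues: 64°, 154°, 244°, 334°.
Successive gaps around the wheel: 90°, 90°, 90°, 90°.
Four hues every 90° form a square tetradic scheme.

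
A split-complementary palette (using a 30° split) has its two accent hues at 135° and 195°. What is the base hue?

The accents sit 30° either side of the complement, so the complement is their short-arc midpoint on the wheel.
Short-arc midpoint of 135° and 195°: 165°.
Base is 180° from the complement: 165 − 180 = -15 → -15 + 360 = 345°

345°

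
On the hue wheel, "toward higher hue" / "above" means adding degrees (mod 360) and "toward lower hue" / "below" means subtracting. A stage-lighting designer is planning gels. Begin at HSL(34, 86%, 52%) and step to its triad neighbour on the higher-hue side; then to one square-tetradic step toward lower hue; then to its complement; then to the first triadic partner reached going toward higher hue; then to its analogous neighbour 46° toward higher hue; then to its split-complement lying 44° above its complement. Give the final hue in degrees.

34 + 120 = 154°   (triadic ↑)
154 − 90 = 64°   (square ↓)
64 + 180 = 244°   (complement)
244 + 120 = 364 → 364 − 360 = 4°   (triadic ↑)
4 + 46 = 50°   (analog 46° ↑)
50 + 224 = 274°   (split-comp 44° ↑)

274°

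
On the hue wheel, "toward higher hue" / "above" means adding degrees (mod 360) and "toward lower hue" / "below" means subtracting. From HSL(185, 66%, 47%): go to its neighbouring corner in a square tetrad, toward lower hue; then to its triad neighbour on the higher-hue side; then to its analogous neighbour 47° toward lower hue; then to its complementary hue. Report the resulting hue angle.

185 − 90 = 95°   (square ↓)
95 + 120 = 215°   (triadic ↑)
215 − 47 = 168°   (analog 47° ↓)
168 + 180 = 348°   (complement)

348°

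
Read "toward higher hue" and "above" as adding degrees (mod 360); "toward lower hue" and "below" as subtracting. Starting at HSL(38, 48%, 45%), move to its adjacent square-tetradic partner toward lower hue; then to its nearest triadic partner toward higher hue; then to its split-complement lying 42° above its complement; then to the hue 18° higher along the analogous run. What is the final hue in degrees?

308°

−90° (square ↓): 38 − 90 = -52 → -52 + 360 = 308°
+120° (triadic ↑): 308 + 120 = 428 → 428 − 360 = 68°
+222° (split-comp 42° ↑): 68 + 222 = 290°
+18° (analog 18° ↑): 290 + 18 = 308°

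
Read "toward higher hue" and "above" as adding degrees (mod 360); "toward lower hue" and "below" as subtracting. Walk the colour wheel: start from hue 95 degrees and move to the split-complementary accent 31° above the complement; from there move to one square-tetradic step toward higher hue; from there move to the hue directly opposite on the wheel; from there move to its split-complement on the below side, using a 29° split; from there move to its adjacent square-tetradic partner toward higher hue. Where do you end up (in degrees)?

95 + 211 = 306°   (split-comp 31° ↑)
306 + 90 = 396 → 396 − 360 = 36°   (square ↑)
36 + 180 = 216°   (complement)
216 + 151 = 367 → 367 − 360 = 7°   (split-comp 29° ↓)
7 + 90 = 97°   (square ↑)

97°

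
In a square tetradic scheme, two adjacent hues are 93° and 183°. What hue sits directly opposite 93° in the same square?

273°

A square tetradic scheme places four hues 90° apart; opposite corners are 180° apart.
93 + 180 = 273°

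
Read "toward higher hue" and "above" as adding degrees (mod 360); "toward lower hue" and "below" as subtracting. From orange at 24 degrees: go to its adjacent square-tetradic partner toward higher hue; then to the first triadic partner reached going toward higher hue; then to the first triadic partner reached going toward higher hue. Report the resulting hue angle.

square ↑ +90°: 24 + 90 = 114°
triadic ↑ +120°: 114 + 120 = 234°
triadic ↑ +120°: 234 + 120 = 354°

354°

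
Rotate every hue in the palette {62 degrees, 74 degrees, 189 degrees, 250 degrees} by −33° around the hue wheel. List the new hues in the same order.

62 − 33 = 29°
74 − 33 = 41°
189 − 33 = 156°
250 − 33 = 217°

29°, 41°, 156°, 217°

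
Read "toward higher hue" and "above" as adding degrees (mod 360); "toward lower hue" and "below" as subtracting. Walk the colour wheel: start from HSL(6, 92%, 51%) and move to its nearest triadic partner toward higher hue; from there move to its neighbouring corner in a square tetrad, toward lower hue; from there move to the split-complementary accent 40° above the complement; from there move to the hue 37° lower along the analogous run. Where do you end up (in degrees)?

+120° (triadic ↑): 6 + 120 = 126°
−90° (square ↓): 126 − 90 = 36°
+220° (split-comp 40° ↑): 36 + 220 = 256°
−37° (analog 37° ↓): 256 − 37 = 219°

219°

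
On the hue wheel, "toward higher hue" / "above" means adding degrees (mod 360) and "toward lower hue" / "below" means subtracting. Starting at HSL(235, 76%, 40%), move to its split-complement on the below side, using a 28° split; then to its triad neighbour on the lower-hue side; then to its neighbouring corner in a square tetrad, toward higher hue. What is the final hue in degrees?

235 + 152 = 387 → 387 − 360 = 27°   (split-comp 28° ↓)
27 − 120 = -93 → -93 + 360 = 267°   (triadic ↓)
267 + 90 = 357°   (square ↑)

357°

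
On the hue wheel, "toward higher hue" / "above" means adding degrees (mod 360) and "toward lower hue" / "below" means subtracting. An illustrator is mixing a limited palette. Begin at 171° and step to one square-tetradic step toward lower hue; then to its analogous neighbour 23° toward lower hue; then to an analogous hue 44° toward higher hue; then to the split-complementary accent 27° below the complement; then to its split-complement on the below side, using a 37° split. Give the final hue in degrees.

171 − 90 = 81°   (square ↓)
81 − 23 = 58°   (analog 23° ↓)
58 + 44 = 102°   (analog 44° ↑)
102 + 153 = 255°   (split-comp 27° ↓)
255 + 143 = 398 → 398 − 360 = 38°   (split-comp 37° ↓)

38°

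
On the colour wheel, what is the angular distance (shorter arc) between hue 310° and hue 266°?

|310 − 266| = 44.
44 ≤ 180, so the shorter arc is 44°.

44°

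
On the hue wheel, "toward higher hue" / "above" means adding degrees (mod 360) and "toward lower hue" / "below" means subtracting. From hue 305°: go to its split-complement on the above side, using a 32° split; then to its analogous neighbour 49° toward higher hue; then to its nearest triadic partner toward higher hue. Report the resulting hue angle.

305 + 212 = 517 → 517 − 360 = 157°   (split-comp 32° ↑)
157 + 49 = 206°   (analog 49° ↑)
206 + 120 = 326°   (triadic ↑)

326°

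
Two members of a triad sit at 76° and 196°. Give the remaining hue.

316°

A triad spaces three hues 120° apart.
The full set is {76°, 196°, 316°}.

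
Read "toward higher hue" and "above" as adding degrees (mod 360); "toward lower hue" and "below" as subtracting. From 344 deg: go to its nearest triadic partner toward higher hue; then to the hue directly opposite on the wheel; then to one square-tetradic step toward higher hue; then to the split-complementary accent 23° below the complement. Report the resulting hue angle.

171°

+120° (triadic ↑): 344 + 120 = 464 → 464 − 360 = 104°
+180° (complement): 104 + 180 = 284°
+90° (square ↑): 284 + 90 = 374 → 374 − 360 = 14°
+157° (split-comp 23° ↓): 14 + 157 = 171°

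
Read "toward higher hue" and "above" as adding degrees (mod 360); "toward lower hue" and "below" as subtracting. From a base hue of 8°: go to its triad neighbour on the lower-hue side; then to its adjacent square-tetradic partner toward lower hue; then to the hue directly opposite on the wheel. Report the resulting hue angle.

338°

8 − 120 = -112 → -112 + 360 = 248°   (triadic ↓)
248 − 90 = 158°   (square ↓)
158 + 180 = 338°   (complement)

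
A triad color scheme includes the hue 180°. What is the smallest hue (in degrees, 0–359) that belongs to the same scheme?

60°

A triad places three hues 120° apart.
The full set through 180° is {60°, 180°, 300°}.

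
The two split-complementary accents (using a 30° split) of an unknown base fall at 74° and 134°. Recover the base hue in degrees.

284°

The accents sit 30° either side of the complement, so the complement is their short-arc midpoint on the wheel.
Short-arc midpoint of 74° and 134°: 104°.
Base is 180° from the complement: 104 − 180 = -76 → -76 + 360 = 284°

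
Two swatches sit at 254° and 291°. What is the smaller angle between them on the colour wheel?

|254 − 291| = 37.
37 ≤ 180, so the shorter arc is 37°.

37°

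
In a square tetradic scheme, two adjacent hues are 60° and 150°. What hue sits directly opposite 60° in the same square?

240°

A square tetradic scheme places four hues 90° apart; opposite corners are 180° apart.
60 + 180 = 240°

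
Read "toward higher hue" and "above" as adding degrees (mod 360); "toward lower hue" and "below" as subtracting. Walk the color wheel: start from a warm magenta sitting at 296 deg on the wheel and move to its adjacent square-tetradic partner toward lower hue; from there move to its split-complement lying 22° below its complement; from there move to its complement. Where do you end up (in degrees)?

square ↓ −90°: 296 − 90 = 206°
split-comp 22° ↓ +158°: 206 + 158 = 364 → 364 − 360 = 4°
complement +180°: 4 + 180 = 184°

184°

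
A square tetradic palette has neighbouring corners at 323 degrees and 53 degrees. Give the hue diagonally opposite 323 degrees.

143°

A square tetradic scheme places four hues 90° apart; opposite corners are 180° apart.
323 + 180 = 503 → 503 − 360 = 143°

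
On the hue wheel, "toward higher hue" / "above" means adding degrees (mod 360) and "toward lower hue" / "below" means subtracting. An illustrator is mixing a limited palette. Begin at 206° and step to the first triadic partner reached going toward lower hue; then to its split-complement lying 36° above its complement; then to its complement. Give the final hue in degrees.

triadic ↓ −120°: 206 − 120 = 86°
split-comp 36° ↑ +216°: 86 + 216 = 302°
complement +180°: 302 + 180 = 482 → 482 − 360 = 122°

122°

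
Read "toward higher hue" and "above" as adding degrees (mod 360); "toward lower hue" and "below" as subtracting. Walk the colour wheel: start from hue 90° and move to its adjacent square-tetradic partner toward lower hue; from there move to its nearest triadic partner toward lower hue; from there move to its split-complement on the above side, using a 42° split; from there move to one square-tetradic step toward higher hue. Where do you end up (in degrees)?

90 − 90 = 0°   (square ↓)
0 − 120 = -120 → -120 + 360 = 240°   (triadic ↓)
240 + 222 = 462 → 462 − 360 = 102°   (split-comp 42° ↑)
102 + 90 = 192°   (square ↑)

192°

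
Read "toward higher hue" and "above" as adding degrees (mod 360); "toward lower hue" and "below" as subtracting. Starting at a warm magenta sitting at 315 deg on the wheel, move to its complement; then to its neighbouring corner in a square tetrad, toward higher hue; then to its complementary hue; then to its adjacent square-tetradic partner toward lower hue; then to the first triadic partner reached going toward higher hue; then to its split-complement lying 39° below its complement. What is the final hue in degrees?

216°

+180° (complement): 315 + 180 = 495 → 495 − 360 = 135°
+90° (square ↑): 135 + 90 = 225°
+180° (complement): 225 + 180 = 405 → 405 − 360 = 45°
−90° (square ↓): 45 − 90 = -45 → -45 + 360 = 315°
+120° (triadic ↑): 315 + 120 = 435 → 435 − 360 = 75°
+141° (split-comp 39° ↓): 75 + 141 = 216°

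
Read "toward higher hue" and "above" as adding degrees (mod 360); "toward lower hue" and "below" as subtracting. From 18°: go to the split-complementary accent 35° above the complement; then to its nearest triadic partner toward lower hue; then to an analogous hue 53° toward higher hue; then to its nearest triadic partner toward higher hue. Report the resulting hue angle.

split-comp 35° ↑ +215°: 18 + 215 = 233°
triadic ↓ −120°: 233 − 120 = 113°
analog 53° ↑ +53°: 113 + 53 = 166°
triadic ↑ +120°: 166 + 120 = 286°

286°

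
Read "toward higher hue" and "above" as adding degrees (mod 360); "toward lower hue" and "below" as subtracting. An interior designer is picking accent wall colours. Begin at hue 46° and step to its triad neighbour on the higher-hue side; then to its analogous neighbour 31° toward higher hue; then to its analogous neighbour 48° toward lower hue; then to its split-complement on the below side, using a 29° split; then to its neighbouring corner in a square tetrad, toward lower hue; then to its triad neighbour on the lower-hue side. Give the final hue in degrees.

46 + 120 = 166°   (triadic ↑)
166 + 31 = 197°   (analog 31° ↑)
197 − 48 = 149°   (analog 48° ↓)
149 + 151 = 300°   (split-comp 29° ↓)
300 − 90 = 210°   (square ↓)
210 − 120 = 90°   (triadic ↓)

90°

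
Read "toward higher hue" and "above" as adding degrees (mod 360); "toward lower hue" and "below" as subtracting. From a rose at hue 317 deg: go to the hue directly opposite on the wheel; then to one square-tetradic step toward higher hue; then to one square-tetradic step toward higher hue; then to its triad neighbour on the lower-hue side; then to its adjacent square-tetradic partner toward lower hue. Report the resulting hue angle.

+180° (complement): 317 + 180 = 497 → 497 − 360 = 137°
+90° (square ↑): 137 + 90 = 227°
+90° (square ↑): 227 + 90 = 317°
−120° (triadic ↓): 317 − 120 = 197°
−90° (square ↓): 197 − 90 = 107°

107°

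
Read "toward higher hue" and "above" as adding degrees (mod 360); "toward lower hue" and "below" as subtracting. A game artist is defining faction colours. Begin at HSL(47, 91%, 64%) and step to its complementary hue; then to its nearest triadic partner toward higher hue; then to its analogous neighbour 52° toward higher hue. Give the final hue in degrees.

47 + 180 = 227°   (complement)
227 + 120 = 347°   (triadic ↑)
347 + 52 = 399 → 399 − 360 = 39°   (analog 52° ↑)

39°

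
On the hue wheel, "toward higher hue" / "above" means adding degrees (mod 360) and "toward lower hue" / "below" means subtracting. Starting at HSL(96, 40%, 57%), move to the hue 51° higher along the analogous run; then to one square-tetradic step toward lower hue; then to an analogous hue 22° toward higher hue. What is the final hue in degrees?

96 + 51 = 147°   (analog 51° ↑)
147 − 90 = 57°   (square ↓)
57 + 22 = 79°   (analog 22° ↑)

79°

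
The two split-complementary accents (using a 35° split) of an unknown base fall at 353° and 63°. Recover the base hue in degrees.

208°

The accents sit 35° either side of the complement, so the complement is their short-arc midpoint on the wheel.
Short-arc midpoint of 353° and 63°: 28°.
Base is 180° from the complement: 28 − 180 = -152 → -152 + 360 = 208°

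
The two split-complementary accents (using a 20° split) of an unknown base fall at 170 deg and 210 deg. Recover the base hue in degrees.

The accents sit 20° either side of the complement, so the complement is their short-arc midpoint on the wheel.
Short-arc midpoint of 170° and 210°: 190°.
Base is 180° from the complement: 190 − 180 = 10°

10°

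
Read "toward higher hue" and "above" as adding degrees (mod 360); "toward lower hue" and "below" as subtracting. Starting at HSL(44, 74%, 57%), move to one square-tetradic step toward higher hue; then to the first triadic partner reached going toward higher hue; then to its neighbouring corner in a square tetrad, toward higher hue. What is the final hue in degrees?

344°

square ↑ +90°: 44 + 90 = 134°
triadic ↑ +120°: 134 + 120 = 254°
square ↑ +90°: 254 + 90 = 344°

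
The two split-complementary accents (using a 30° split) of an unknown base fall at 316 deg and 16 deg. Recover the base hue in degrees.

166°

The accents sit 30° either side of the complement, so the complement is their short-arc midpoint on the wheel.
Short-arc midpoint of 316° and 16°: 346°.
Base is 180° from the complement: 346 − 180 = 166°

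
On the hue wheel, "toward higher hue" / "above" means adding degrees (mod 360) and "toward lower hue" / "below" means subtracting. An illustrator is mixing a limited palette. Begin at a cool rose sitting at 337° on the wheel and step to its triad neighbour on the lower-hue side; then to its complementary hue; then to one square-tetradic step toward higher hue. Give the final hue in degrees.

127°

triadic ↓ −120°: 337 − 120 = 217°
complement +180°: 217 + 180 = 397 → 397 − 360 = 37°
square ↑ +90°: 37 + 90 = 127°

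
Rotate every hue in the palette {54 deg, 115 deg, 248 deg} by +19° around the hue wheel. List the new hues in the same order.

54 + 19 = 73°
115 + 19 = 134°
248 + 19 = 267°

73°, 134°, 267°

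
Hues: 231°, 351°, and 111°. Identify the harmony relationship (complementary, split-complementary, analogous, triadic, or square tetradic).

triadic

Sort the hues: 111°, 231°, 351°.
Successive gaps around the wheel: 120°, 120°, 120°.
Three hues equally spaced 120° apart form a triad.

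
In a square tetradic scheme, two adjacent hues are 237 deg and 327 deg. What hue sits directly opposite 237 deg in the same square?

57°

A square tetradic scheme places four hues 90° apart; opposite corners are 180° apart.
237 + 180 = 417 → 417 − 360 = 57°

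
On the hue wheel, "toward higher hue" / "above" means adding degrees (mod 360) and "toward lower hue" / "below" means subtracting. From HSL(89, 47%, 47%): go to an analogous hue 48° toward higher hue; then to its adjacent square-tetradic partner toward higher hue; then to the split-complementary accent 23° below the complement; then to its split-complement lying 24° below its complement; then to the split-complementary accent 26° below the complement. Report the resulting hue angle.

89 + 48 = 137°   (analog 48° ↑)
137 + 90 = 227°   (square ↑)
227 + 157 = 384 → 384 − 360 = 24°   (split-comp 23° ↓)
24 + 156 = 180°   (split-comp 24° ↓)
180 + 154 = 334°   (split-comp 26° ↓)

334°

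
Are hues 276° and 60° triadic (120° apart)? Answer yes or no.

no

Angular distance: |276 − 60| = 216; shorter arc = 360 − 216 = 144°.
Triadic (120° apart) requires 120°.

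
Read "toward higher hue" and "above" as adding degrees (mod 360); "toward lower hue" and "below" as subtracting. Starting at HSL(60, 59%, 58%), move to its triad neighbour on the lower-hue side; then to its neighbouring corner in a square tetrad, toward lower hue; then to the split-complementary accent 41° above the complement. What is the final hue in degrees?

60 − 120 = -60 → -60 + 360 = 300°   (triadic ↓)
300 − 90 = 210°   (square ↓)
210 + 221 = 431 → 431 − 360 = 71°   (split-comp 41° ↑)

71°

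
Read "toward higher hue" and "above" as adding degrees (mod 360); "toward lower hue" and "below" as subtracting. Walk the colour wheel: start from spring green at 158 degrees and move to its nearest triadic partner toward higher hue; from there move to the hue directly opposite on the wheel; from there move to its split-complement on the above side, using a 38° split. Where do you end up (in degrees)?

triadic ↑ +120°: 158 + 120 = 278°
complement +180°: 278 + 180 = 458 → 458 − 360 = 98°
split-comp 38° ↑ +218°: 98 + 218 = 316°

316°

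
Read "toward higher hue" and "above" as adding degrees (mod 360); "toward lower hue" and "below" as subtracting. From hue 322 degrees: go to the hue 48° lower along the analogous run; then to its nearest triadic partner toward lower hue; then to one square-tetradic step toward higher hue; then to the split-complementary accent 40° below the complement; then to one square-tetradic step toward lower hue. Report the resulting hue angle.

294°

analog 48° ↓ −48°: 322 − 48 = 274°
triadic ↓ −120°: 274 − 120 = 154°
square ↑ +90°: 154 + 90 = 244°
split-comp 40° ↓ +140°: 244 + 140 = 384 → 384 − 360 = 24°
square ↓ −90°: 24 − 90 = -66 → -66 + 360 = 294°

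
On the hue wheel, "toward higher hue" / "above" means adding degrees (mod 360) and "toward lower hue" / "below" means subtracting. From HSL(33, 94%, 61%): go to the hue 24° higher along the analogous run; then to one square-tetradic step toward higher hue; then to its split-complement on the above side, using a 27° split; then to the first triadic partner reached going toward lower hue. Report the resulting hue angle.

33 + 24 = 57°   (analog 24° ↑)
57 + 90 = 147°   (square ↑)
147 + 207 = 354°   (split-comp 27° ↑)
354 − 120 = 234°   (triadic ↓)

234°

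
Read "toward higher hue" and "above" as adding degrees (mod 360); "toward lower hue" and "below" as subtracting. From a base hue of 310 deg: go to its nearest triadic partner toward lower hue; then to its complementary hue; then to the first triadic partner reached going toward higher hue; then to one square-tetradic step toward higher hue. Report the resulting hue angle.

−120° (triadic ↓): 310 − 120 = 190°
+180° (complement): 190 + 180 = 370 → 370 − 360 = 10°
+120° (triadic ↑): 10 + 120 = 130°
+90° (square ↑): 130 + 90 = 220°

220°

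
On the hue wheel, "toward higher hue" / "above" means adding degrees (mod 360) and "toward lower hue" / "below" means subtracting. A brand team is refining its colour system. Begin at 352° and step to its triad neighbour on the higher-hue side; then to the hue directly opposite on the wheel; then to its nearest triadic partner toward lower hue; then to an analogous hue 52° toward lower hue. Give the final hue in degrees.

120°

352 + 120 = 472 → 472 − 360 = 112°   (triadic ↑)
112 + 180 = 292°   (complement)
292 − 120 = 172°   (triadic ↓)
172 − 52 = 120°   (analog 52° ↓)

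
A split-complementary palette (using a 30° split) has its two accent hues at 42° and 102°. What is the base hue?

The accents sit 30° either side of the complement, so the complement is their short-arc midpoint on the wheel.
Short-arc midpoint of 42° and 102°: 72°.
Base is 180° from the complement: 72 − 180 = -108 → -108 + 360 = 252°

252°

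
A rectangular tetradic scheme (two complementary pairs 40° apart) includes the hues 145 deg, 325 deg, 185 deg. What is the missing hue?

5°

A rectangular tetradic uses two complementary pairs 40° apart: offsets 0°, 40°, 180°, 220°.
Among {145°, 185°, 325°}, 325° and 145° are a 180° pair.
The remaining hue 185° needs its own complement: 185 + 180 = 365 → 365 − 360 = 5°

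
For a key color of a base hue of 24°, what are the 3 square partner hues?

A square tetradic scheme places four hues every 90°.
24 + 90 = 114°
24 + 180 = 204°
24 + 270 = 294°

114°, 204°, 294°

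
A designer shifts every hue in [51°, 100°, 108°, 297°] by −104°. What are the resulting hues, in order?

307°, 356°, 4°, 193°

51 − 104 = -53 → -53 + 360 = 307°
100 − 104 = -4 → -4 + 360 = 356°
108 − 104 = 4°
297 − 104 = 193°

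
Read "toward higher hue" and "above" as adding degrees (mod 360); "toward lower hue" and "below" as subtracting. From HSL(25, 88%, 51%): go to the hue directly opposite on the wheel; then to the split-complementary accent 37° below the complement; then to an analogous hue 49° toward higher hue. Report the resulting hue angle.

25 + 180 = 205°   (complement)
205 + 143 = 348°   (split-comp 37° ↓)
348 + 49 = 397 → 397 − 360 = 37°   (analog 49° ↑)

37°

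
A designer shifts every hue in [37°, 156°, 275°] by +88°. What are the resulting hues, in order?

37 + 88 = 125°
156 + 88 = 244°
275 + 88 = 363 → 363 − 360 = 3°

125°, 244°, 3°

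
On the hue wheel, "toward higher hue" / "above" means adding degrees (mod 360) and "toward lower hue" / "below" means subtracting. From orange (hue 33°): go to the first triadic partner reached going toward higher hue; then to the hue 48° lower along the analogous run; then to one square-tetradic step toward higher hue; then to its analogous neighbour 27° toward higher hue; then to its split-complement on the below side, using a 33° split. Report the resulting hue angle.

9°

triadic ↑ +120°: 33 + 120 = 153°
analog 48° ↓ −48°: 153 − 48 = 105°
square ↑ +90°: 105 + 90 = 195°
analog 27° ↑ +27°: 195 + 27 = 222°
split-comp 33° ↓ +147°: 222 + 147 = 369 → 369 − 360 = 9°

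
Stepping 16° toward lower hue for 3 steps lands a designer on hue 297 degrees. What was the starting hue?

345°

3 steps of 16° (toward lower hue) give a net shift of −48°.
Start = end − shift: 297 + 48 = 345°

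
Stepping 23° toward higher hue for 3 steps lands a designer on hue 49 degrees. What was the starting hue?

340°

3 steps of 23° (toward higher hue) give a net shift of +69°.
Start = end − shift: 49 − 69 = -20 → -20 + 360 = 340°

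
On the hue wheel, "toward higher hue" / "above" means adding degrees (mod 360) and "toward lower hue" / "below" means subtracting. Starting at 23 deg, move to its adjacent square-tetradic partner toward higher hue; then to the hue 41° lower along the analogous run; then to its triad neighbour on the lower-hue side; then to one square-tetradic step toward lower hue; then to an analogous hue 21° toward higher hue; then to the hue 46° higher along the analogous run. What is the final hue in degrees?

289°

+90° (square ↑): 23 + 90 = 113°
−41° (analog 41° ↓): 113 − 41 = 72°
−120° (triadic ↓): 72 − 120 = -48 → -48 + 360 = 312°
−90° (square ↓): 312 − 90 = 222°
+21° (analog 21° ↑): 222 + 21 = 243°
+46° (analog 46° ↑): 243 + 46 = 289°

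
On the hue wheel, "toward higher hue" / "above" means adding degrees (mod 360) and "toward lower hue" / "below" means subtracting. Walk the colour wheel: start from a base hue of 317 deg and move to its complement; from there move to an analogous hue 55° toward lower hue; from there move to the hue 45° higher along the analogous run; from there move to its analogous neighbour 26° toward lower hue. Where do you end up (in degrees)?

317 + 180 = 497 → 497 − 360 = 137°   (complement)
137 − 55 = 82°   (analog 55° ↓)
82 + 45 = 127°   (analog 45° ↑)
127 − 26 = 101°   (analog 26° ↓)

101°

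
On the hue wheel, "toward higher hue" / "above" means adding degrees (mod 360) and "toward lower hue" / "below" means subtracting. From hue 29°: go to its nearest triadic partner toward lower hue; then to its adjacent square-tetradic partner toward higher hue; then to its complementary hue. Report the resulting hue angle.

29 − 120 = -91 → -91 + 360 = 269°   (triadic ↓)
269 + 90 = 359°   (square ↑)
359 + 180 = 539 → 539 − 360 = 179°   (complement)

179°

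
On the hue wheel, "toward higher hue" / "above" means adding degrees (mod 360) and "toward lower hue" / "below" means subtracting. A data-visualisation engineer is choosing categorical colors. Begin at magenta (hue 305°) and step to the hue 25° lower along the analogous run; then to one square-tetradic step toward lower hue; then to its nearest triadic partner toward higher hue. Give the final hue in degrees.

310°

analog 25° ↓ −25°: 305 − 25 = 280°
square ↓ −90°: 280 − 90 = 190°
triadic ↑ +120°: 190 + 120 = 310°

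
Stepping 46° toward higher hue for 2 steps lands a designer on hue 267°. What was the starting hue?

175°

2 steps of 46° (toward higher hue) give a net shift of +92°.
Start = end − shift: 267 − 92 = 175°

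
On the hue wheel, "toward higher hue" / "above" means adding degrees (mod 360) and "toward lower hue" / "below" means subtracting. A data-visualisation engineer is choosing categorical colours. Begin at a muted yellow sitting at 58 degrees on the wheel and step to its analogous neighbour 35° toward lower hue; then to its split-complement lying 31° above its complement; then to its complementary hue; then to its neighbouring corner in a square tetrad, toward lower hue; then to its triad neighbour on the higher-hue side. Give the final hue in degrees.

84°

−35° (analog 35° ↓): 58 − 35 = 23°
+211° (split-comp 31° ↑): 23 + 211 = 234°
+180° (complement): 234 + 180 = 414 → 414 − 360 = 54°
−90° (square ↓): 54 − 90 = -36 → -36 + 360 = 324°
+120° (triadic ↑): 324 + 120 = 444 → 444 − 360 = 84°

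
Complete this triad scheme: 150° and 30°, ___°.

A triad places three hues 120° apart.
The full set through 30° is {30°, 150°, 270°}.
Given {30°, 150°}, the missing hue is 270°.

270°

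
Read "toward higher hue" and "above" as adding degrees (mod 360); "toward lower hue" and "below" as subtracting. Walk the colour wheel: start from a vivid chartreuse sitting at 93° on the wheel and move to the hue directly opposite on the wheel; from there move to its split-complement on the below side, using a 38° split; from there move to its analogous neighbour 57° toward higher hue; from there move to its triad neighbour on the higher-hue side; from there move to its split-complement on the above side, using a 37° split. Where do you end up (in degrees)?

complement +180°: 93 + 180 = 273°
split-comp 38° ↓ +142°: 273 + 142 = 415 → 415 − 360 = 55°
analog 57° ↑ +57°: 55 + 57 = 112°
triadic ↑ +120°: 112 + 120 = 232°
split-comp 37° ↑ +217°: 232 + 217 = 449 → 449 − 360 = 89°

89°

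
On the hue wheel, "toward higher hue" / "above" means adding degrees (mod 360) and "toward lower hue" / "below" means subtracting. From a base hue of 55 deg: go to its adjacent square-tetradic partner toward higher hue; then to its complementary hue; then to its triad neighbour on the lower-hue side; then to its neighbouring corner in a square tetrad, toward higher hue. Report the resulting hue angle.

295°

square ↑ +90°: 55 + 90 = 145°
complement +180°: 145 + 180 = 325°
triadic ↓ −120°: 325 − 120 = 205°
square ↑ +90°: 205 + 90 = 295°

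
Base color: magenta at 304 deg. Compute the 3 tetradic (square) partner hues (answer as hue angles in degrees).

34°, 124°, and 214°

A square tetradic scheme places four hues every 90°.
304 + 90 = 394 → 394 − 360 = 34°
304 + 180 = 484 → 484 − 360 = 124°
304 + 270 = 574 → 574 − 360 = 214°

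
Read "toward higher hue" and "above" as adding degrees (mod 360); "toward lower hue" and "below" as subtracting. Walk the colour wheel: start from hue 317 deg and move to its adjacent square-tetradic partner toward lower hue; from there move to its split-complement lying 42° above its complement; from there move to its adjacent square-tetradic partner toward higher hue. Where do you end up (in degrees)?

179°

−90° (square ↓): 317 − 90 = 227°
+222° (split-comp 42° ↑): 227 + 222 = 449 → 449 − 360 = 89°
+90° (square ↑): 89 + 90 = 179°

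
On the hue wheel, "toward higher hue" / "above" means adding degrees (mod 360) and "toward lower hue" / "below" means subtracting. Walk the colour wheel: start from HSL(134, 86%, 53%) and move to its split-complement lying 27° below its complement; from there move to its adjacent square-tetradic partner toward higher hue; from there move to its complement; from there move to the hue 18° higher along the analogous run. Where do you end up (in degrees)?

split-comp 27° ↓ +153°: 134 + 153 = 287°
square ↑ +90°: 287 + 90 = 377 → 377 − 360 = 17°
complement +180°: 17 + 180 = 197°
analog 18° ↑ +18°: 197 + 18 = 215°

215°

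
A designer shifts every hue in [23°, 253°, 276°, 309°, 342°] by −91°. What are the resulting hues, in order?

292°, 162°, 185°, 218°, 251°

23 − 91 = -68 → -68 + 360 = 292°
253 − 91 = 162°
276 − 91 = 185°
309 − 91 = 218°
342 − 91 = 251°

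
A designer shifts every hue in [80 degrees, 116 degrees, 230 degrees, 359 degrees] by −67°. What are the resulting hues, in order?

13°, 49°, 163°, 292°

80 − 67 = 13°
116 − 67 = 49°
230 − 67 = 163°
359 − 67 = 292°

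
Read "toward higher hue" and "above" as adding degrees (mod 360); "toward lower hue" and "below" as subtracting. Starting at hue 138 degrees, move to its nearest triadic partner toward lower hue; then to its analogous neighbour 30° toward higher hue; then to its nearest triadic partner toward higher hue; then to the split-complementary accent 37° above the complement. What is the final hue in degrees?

138 − 120 = 18°   (triadic ↓)
18 + 30 = 48°   (analog 30° ↑)
48 + 120 = 168°   (triadic ↑)
168 + 217 = 385 → 385 − 360 = 25°   (split-comp 37° ↑)

25°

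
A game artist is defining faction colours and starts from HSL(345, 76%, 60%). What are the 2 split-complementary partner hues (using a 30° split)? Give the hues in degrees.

Split-complementary hues sit 30° either side of the complement.
Complement of 345°: 345 + 180 = 525 → 525 − 360 = 165°
165 − 30 = 135°
165 + 30 = 195°

135° and 195°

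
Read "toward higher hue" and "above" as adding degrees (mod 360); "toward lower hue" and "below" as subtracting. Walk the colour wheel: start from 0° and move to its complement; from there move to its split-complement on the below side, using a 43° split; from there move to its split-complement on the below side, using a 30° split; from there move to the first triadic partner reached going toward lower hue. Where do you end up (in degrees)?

0 + 180 = 180°   (complement)
180 + 137 = 317°   (split-comp 43° ↓)
317 + 150 = 467 → 467 − 360 = 107°   (split-comp 30° ↓)
107 − 120 = -13 → -13 + 360 = 347°   (triadic ↓)

347°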